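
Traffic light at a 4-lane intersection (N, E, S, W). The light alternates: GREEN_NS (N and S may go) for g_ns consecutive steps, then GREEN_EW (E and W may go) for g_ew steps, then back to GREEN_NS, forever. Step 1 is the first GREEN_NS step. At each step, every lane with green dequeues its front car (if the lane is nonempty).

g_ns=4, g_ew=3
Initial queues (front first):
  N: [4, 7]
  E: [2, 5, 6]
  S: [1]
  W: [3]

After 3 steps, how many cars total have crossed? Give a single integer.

Answer: 3

Derivation:
Step 1 [NS]: N:car4-GO,E:wait,S:car1-GO,W:wait | queues: N=1 E=3 S=0 W=1
Step 2 [NS]: N:car7-GO,E:wait,S:empty,W:wait | queues: N=0 E=3 S=0 W=1
Step 3 [NS]: N:empty,E:wait,S:empty,W:wait | queues: N=0 E=3 S=0 W=1
Cars crossed by step 3: 3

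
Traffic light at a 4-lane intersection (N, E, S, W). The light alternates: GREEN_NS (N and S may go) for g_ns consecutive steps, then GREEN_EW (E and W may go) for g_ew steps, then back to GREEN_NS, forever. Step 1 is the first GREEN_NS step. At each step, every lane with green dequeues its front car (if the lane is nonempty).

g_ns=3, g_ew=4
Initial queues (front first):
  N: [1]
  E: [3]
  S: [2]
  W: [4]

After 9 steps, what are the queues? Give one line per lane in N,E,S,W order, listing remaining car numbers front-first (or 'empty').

Step 1 [NS]: N:car1-GO,E:wait,S:car2-GO,W:wait | queues: N=0 E=1 S=0 W=1
Step 2 [NS]: N:empty,E:wait,S:empty,W:wait | queues: N=0 E=1 S=0 W=1
Step 3 [NS]: N:empty,E:wait,S:empty,W:wait | queues: N=0 E=1 S=0 W=1
Step 4 [EW]: N:wait,E:car3-GO,S:wait,W:car4-GO | queues: N=0 E=0 S=0 W=0

N: empty
E: empty
S: empty
W: empty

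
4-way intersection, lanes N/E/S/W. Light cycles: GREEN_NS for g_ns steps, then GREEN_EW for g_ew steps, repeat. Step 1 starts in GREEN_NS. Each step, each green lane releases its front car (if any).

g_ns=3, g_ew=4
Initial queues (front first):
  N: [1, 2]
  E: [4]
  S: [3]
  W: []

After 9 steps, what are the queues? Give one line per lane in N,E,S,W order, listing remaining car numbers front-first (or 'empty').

Step 1 [NS]: N:car1-GO,E:wait,S:car3-GO,W:wait | queues: N=1 E=1 S=0 W=0
Step 2 [NS]: N:car2-GO,E:wait,S:empty,W:wait | queues: N=0 E=1 S=0 W=0
Step 3 [NS]: N:empty,E:wait,S:empty,W:wait | queues: N=0 E=1 S=0 W=0
Step 4 [EW]: N:wait,E:car4-GO,S:wait,W:empty | queues: N=0 E=0 S=0 W=0

N: empty
E: empty
S: empty
W: empty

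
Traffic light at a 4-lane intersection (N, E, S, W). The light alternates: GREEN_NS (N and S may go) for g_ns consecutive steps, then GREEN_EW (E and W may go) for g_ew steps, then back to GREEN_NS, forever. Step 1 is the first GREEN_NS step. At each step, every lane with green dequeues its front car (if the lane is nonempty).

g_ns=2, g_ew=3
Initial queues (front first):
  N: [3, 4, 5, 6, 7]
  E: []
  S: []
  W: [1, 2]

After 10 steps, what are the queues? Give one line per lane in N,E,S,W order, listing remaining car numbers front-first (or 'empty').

Step 1 [NS]: N:car3-GO,E:wait,S:empty,W:wait | queues: N=4 E=0 S=0 W=2
Step 2 [NS]: N:car4-GO,E:wait,S:empty,W:wait | queues: N=3 E=0 S=0 W=2
Step 3 [EW]: N:wait,E:empty,S:wait,W:car1-GO | queues: N=3 E=0 S=0 W=1
Step 4 [EW]: N:wait,E:empty,S:wait,W:car2-GO | queues: N=3 E=0 S=0 W=0
Step 5 [EW]: N:wait,E:empty,S:wait,W:empty | queues: N=3 E=0 S=0 W=0
Step 6 [NS]: N:car5-GO,E:wait,S:empty,W:wait | queues: N=2 E=0 S=0 W=0
Step 7 [NS]: N:car6-GO,E:wait,S:empty,W:wait | queues: N=1 E=0 S=0 W=0
Step 8 [EW]: N:wait,E:empty,S:wait,W:empty | queues: N=1 E=0 S=0 W=0
Step 9 [EW]: N:wait,E:empty,S:wait,W:empty | queues: N=1 E=0 S=0 W=0
Step 10 [EW]: N:wait,E:empty,S:wait,W:empty | queues: N=1 E=0 S=0 W=0

N: 7
E: empty
S: empty
W: empty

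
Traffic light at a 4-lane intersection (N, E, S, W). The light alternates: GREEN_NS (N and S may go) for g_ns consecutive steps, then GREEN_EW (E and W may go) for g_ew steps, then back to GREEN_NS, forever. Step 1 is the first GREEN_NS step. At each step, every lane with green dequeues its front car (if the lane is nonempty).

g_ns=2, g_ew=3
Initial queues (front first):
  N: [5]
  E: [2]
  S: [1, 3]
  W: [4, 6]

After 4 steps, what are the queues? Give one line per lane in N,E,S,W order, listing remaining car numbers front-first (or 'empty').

Step 1 [NS]: N:car5-GO,E:wait,S:car1-GO,W:wait | queues: N=0 E=1 S=1 W=2
Step 2 [NS]: N:empty,E:wait,S:car3-GO,W:wait | queues: N=0 E=1 S=0 W=2
Step 3 [EW]: N:wait,E:car2-GO,S:wait,W:car4-GO | queues: N=0 E=0 S=0 W=1
Step 4 [EW]: N:wait,E:empty,S:wait,W:car6-GO | queues: N=0 E=0 S=0 W=0

N: empty
E: empty
S: empty
W: empty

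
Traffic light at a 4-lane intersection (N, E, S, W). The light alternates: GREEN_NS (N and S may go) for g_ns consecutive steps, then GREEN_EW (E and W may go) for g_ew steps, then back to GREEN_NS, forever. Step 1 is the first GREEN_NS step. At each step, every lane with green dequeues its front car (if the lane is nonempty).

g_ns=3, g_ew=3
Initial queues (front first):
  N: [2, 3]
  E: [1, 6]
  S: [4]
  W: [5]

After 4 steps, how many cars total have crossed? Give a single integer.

Step 1 [NS]: N:car2-GO,E:wait,S:car4-GO,W:wait | queues: N=1 E=2 S=0 W=1
Step 2 [NS]: N:car3-GO,E:wait,S:empty,W:wait | queues: N=0 E=2 S=0 W=1
Step 3 [NS]: N:empty,E:wait,S:empty,W:wait | queues: N=0 E=2 S=0 W=1
Step 4 [EW]: N:wait,E:car1-GO,S:wait,W:car5-GO | queues: N=0 E=1 S=0 W=0
Cars crossed by step 4: 5

Answer: 5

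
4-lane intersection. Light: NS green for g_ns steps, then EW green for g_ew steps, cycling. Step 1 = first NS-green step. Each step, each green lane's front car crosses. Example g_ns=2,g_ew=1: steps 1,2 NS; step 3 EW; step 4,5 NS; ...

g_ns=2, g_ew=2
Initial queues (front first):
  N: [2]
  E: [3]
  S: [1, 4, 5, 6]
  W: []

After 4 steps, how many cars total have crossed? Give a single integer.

Step 1 [NS]: N:car2-GO,E:wait,S:car1-GO,W:wait | queues: N=0 E=1 S=3 W=0
Step 2 [NS]: N:empty,E:wait,S:car4-GO,W:wait | queues: N=0 E=1 S=2 W=0
Step 3 [EW]: N:wait,E:car3-GO,S:wait,W:empty | queues: N=0 E=0 S=2 W=0
Step 4 [EW]: N:wait,E:empty,S:wait,W:empty | queues: N=0 E=0 S=2 W=0
Cars crossed by step 4: 4

Answer: 4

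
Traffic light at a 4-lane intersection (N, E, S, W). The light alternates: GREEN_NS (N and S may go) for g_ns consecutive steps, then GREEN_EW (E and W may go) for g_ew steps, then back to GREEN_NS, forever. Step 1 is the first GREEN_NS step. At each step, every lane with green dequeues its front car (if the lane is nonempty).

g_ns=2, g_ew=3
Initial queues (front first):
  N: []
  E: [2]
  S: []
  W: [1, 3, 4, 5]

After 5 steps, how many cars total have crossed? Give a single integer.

Step 1 [NS]: N:empty,E:wait,S:empty,W:wait | queues: N=0 E=1 S=0 W=4
Step 2 [NS]: N:empty,E:wait,S:empty,W:wait | queues: N=0 E=1 S=0 W=4
Step 3 [EW]: N:wait,E:car2-GO,S:wait,W:car1-GO | queues: N=0 E=0 S=0 W=3
Step 4 [EW]: N:wait,E:empty,S:wait,W:car3-GO | queues: N=0 E=0 S=0 W=2
Step 5 [EW]: N:wait,E:empty,S:wait,W:car4-GO | queues: N=0 E=0 S=0 W=1
Cars crossed by step 5: 4

Answer: 4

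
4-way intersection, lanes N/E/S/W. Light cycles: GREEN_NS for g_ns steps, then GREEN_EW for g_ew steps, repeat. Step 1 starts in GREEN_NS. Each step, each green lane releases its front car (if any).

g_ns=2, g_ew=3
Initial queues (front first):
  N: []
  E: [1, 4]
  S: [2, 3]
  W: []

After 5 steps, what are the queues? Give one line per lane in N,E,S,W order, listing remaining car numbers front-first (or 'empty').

Step 1 [NS]: N:empty,E:wait,S:car2-GO,W:wait | queues: N=0 E=2 S=1 W=0
Step 2 [NS]: N:empty,E:wait,S:car3-GO,W:wait | queues: N=0 E=2 S=0 W=0
Step 3 [EW]: N:wait,E:car1-GO,S:wait,W:empty | queues: N=0 E=1 S=0 W=0
Step 4 [EW]: N:wait,E:car4-GO,S:wait,W:empty | queues: N=0 E=0 S=0 W=0

N: empty
E: empty
S: empty
W: empty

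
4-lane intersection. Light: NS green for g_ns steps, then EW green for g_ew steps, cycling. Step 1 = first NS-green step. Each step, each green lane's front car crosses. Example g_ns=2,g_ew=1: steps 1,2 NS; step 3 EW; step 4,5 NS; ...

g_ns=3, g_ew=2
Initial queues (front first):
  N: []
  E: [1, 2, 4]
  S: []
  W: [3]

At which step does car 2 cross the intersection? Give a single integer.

Step 1 [NS]: N:empty,E:wait,S:empty,W:wait | queues: N=0 E=3 S=0 W=1
Step 2 [NS]: N:empty,E:wait,S:empty,W:wait | queues: N=0 E=3 S=0 W=1
Step 3 [NS]: N:empty,E:wait,S:empty,W:wait | queues: N=0 E=3 S=0 W=1
Step 4 [EW]: N:wait,E:car1-GO,S:wait,W:car3-GO | queues: N=0 E=2 S=0 W=0
Step 5 [EW]: N:wait,E:car2-GO,S:wait,W:empty | queues: N=0 E=1 S=0 W=0
Step 6 [NS]: N:empty,E:wait,S:empty,W:wait | queues: N=0 E=1 S=0 W=0
Step 7 [NS]: N:empty,E:wait,S:empty,W:wait | queues: N=0 E=1 S=0 W=0
Step 8 [NS]: N:empty,E:wait,S:empty,W:wait | queues: N=0 E=1 S=0 W=0
Step 9 [EW]: N:wait,E:car4-GO,S:wait,W:empty | queues: N=0 E=0 S=0 W=0
Car 2 crosses at step 5

5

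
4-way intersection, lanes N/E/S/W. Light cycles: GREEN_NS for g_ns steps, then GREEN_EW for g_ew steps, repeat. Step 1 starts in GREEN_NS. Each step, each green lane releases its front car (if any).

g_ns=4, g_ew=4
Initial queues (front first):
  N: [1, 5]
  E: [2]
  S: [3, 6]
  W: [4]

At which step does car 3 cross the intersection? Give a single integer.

Step 1 [NS]: N:car1-GO,E:wait,S:car3-GO,W:wait | queues: N=1 E=1 S=1 W=1
Step 2 [NS]: N:car5-GO,E:wait,S:car6-GO,W:wait | queues: N=0 E=1 S=0 W=1
Step 3 [NS]: N:empty,E:wait,S:empty,W:wait | queues: N=0 E=1 S=0 W=1
Step 4 [NS]: N:empty,E:wait,S:empty,W:wait | queues: N=0 E=1 S=0 W=1
Step 5 [EW]: N:wait,E:car2-GO,S:wait,W:car4-GO | queues: N=0 E=0 S=0 W=0
Car 3 crosses at step 1

1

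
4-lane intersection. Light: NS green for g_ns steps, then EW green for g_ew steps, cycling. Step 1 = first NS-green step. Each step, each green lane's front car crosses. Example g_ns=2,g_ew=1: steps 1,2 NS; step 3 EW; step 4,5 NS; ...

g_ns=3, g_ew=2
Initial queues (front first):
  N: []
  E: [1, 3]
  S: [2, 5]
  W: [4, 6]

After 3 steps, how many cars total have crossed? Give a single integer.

Step 1 [NS]: N:empty,E:wait,S:car2-GO,W:wait | queues: N=0 E=2 S=1 W=2
Step 2 [NS]: N:empty,E:wait,S:car5-GO,W:wait | queues: N=0 E=2 S=0 W=2
Step 3 [NS]: N:empty,E:wait,S:empty,W:wait | queues: N=0 E=2 S=0 W=2
Cars crossed by step 3: 2

Answer: 2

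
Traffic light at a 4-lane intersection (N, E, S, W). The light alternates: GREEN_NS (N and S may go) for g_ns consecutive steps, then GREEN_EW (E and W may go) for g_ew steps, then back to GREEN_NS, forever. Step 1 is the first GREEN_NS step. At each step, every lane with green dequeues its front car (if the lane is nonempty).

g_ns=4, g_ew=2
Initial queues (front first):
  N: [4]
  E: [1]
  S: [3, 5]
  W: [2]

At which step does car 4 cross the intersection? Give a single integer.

Step 1 [NS]: N:car4-GO,E:wait,S:car3-GO,W:wait | queues: N=0 E=1 S=1 W=1
Step 2 [NS]: N:empty,E:wait,S:car5-GO,W:wait | queues: N=0 E=1 S=0 W=1
Step 3 [NS]: N:empty,E:wait,S:empty,W:wait | queues: N=0 E=1 S=0 W=1
Step 4 [NS]: N:empty,E:wait,S:empty,W:wait | queues: N=0 E=1 S=0 W=1
Step 5 [EW]: N:wait,E:car1-GO,S:wait,W:car2-GO | queues: N=0 E=0 S=0 W=0
Car 4 crosses at step 1

1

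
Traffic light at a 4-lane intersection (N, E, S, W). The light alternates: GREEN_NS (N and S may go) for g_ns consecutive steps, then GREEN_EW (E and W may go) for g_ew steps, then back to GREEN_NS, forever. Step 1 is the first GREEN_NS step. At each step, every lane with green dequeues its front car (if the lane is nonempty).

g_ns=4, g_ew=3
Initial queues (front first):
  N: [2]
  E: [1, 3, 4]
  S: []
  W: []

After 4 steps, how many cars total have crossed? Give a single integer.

Answer: 1

Derivation:
Step 1 [NS]: N:car2-GO,E:wait,S:empty,W:wait | queues: N=0 E=3 S=0 W=0
Step 2 [NS]: N:empty,E:wait,S:empty,W:wait | queues: N=0 E=3 S=0 W=0
Step 3 [NS]: N:empty,E:wait,S:empty,W:wait | queues: N=0 E=3 S=0 W=0
Step 4 [NS]: N:empty,E:wait,S:empty,W:wait | queues: N=0 E=3 S=0 W=0
Cars crossed by step 4: 1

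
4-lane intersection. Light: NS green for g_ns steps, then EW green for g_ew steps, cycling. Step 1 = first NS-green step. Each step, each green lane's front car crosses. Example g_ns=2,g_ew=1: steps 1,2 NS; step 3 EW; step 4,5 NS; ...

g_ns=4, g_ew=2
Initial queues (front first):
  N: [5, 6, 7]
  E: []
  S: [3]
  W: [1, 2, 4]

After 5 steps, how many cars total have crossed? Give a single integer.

Answer: 5

Derivation:
Step 1 [NS]: N:car5-GO,E:wait,S:car3-GO,W:wait | queues: N=2 E=0 S=0 W=3
Step 2 [NS]: N:car6-GO,E:wait,S:empty,W:wait | queues: N=1 E=0 S=0 W=3
Step 3 [NS]: N:car7-GO,E:wait,S:empty,W:wait | queues: N=0 E=0 S=0 W=3
Step 4 [NS]: N:empty,E:wait,S:empty,W:wait | queues: N=0 E=0 S=0 W=3
Step 5 [EW]: N:wait,E:empty,S:wait,W:car1-GO | queues: N=0 E=0 S=0 W=2
Cars crossed by step 5: 5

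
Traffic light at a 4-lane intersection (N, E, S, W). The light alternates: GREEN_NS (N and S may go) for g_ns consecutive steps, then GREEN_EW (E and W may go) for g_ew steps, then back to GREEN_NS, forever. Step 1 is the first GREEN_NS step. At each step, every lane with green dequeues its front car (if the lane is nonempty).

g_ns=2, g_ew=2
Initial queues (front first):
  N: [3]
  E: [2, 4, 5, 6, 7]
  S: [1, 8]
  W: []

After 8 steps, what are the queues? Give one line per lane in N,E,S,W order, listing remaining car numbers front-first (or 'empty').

Step 1 [NS]: N:car3-GO,E:wait,S:car1-GO,W:wait | queues: N=0 E=5 S=1 W=0
Step 2 [NS]: N:empty,E:wait,S:car8-GO,W:wait | queues: N=0 E=5 S=0 W=0
Step 3 [EW]: N:wait,E:car2-GO,S:wait,W:empty | queues: N=0 E=4 S=0 W=0
Step 4 [EW]: N:wait,E:car4-GO,S:wait,W:empty | queues: N=0 E=3 S=0 W=0
Step 5 [NS]: N:empty,E:wait,S:empty,W:wait | queues: N=0 E=3 S=0 W=0
Step 6 [NS]: N:empty,E:wait,S:empty,W:wait | queues: N=0 E=3 S=0 W=0
Step 7 [EW]: N:wait,E:car5-GO,S:wait,W:empty | queues: N=0 E=2 S=0 W=0
Step 8 [EW]: N:wait,E:car6-GO,S:wait,W:empty | queues: N=0 E=1 S=0 W=0

N: empty
E: 7
S: empty
W: empty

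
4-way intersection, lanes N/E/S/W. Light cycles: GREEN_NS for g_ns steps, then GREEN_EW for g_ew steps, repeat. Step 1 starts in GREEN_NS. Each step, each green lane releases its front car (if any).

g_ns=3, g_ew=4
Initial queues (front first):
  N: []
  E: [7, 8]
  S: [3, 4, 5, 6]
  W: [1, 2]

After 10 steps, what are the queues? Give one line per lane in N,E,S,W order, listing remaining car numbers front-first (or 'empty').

Step 1 [NS]: N:empty,E:wait,S:car3-GO,W:wait | queues: N=0 E=2 S=3 W=2
Step 2 [NS]: N:empty,E:wait,S:car4-GO,W:wait | queues: N=0 E=2 S=2 W=2
Step 3 [NS]: N:empty,E:wait,S:car5-GO,W:wait | queues: N=0 E=2 S=1 W=2
Step 4 [EW]: N:wait,E:car7-GO,S:wait,W:car1-GO | queues: N=0 E=1 S=1 W=1
Step 5 [EW]: N:wait,E:car8-GO,S:wait,W:car2-GO | queues: N=0 E=0 S=1 W=0
Step 6 [EW]: N:wait,E:empty,S:wait,W:empty | queues: N=0 E=0 S=1 W=0
Step 7 [EW]: N:wait,E:empty,S:wait,W:empty | queues: N=0 E=0 S=1 W=0
Step 8 [NS]: N:empty,E:wait,S:car6-GO,W:wait | queues: N=0 E=0 S=0 W=0

N: empty
E: empty
S: empty
W: empty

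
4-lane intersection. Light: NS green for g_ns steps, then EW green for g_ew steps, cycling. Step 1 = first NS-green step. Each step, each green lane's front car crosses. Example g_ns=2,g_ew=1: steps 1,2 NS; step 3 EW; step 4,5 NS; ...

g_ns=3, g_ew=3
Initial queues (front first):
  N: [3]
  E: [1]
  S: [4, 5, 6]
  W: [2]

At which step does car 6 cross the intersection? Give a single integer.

Step 1 [NS]: N:car3-GO,E:wait,S:car4-GO,W:wait | queues: N=0 E=1 S=2 W=1
Step 2 [NS]: N:empty,E:wait,S:car5-GO,W:wait | queues: N=0 E=1 S=1 W=1
Step 3 [NS]: N:empty,E:wait,S:car6-GO,W:wait | queues: N=0 E=1 S=0 W=1
Step 4 [EW]: N:wait,E:car1-GO,S:wait,W:car2-GO | queues: N=0 E=0 S=0 W=0
Car 6 crosses at step 3

3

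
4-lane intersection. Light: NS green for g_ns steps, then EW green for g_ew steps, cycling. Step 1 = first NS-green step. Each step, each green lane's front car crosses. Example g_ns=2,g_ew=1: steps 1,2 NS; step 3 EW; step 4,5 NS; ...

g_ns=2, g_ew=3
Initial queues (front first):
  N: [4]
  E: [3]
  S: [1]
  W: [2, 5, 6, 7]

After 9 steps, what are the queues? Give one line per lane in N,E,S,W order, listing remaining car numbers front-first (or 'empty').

Step 1 [NS]: N:car4-GO,E:wait,S:car1-GO,W:wait | queues: N=0 E=1 S=0 W=4
Step 2 [NS]: N:empty,E:wait,S:empty,W:wait | queues: N=0 E=1 S=0 W=4
Step 3 [EW]: N:wait,E:car3-GO,S:wait,W:car2-GO | queues: N=0 E=0 S=0 W=3
Step 4 [EW]: N:wait,E:empty,S:wait,W:car5-GO | queues: N=0 E=0 S=0 W=2
Step 5 [EW]: N:wait,E:empty,S:wait,W:car6-GO | queues: N=0 E=0 S=0 W=1
Step 6 [NS]: N:empty,E:wait,S:empty,W:wait | queues: N=0 E=0 S=0 W=1
Step 7 [NS]: N:empty,E:wait,S:empty,W:wait | queues: N=0 E=0 S=0 W=1
Step 8 [EW]: N:wait,E:empty,S:wait,W:car7-GO | queues: N=0 E=0 S=0 W=0

N: empty
E: empty
S: empty
W: empty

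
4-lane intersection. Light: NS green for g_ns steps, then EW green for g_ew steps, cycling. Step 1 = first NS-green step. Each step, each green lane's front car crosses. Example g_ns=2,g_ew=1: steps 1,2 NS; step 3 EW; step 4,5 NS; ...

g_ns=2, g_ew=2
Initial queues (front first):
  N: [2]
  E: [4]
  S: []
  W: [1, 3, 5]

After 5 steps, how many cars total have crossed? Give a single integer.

Step 1 [NS]: N:car2-GO,E:wait,S:empty,W:wait | queues: N=0 E=1 S=0 W=3
Step 2 [NS]: N:empty,E:wait,S:empty,W:wait | queues: N=0 E=1 S=0 W=3
Step 3 [EW]: N:wait,E:car4-GO,S:wait,W:car1-GO | queues: N=0 E=0 S=0 W=2
Step 4 [EW]: N:wait,E:empty,S:wait,W:car3-GO | queues: N=0 E=0 S=0 W=1
Step 5 [NS]: N:empty,E:wait,S:empty,W:wait | queues: N=0 E=0 S=0 W=1
Cars crossed by step 5: 4

Answer: 4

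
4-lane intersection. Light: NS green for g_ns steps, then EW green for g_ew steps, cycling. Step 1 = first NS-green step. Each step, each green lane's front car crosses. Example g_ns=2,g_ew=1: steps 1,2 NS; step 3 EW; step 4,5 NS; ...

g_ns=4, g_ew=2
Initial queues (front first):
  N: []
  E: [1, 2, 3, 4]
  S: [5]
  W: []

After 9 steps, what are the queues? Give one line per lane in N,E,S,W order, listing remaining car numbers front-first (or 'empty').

Step 1 [NS]: N:empty,E:wait,S:car5-GO,W:wait | queues: N=0 E=4 S=0 W=0
Step 2 [NS]: N:empty,E:wait,S:empty,W:wait | queues: N=0 E=4 S=0 W=0
Step 3 [NS]: N:empty,E:wait,S:empty,W:wait | queues: N=0 E=4 S=0 W=0
Step 4 [NS]: N:empty,E:wait,S:empty,W:wait | queues: N=0 E=4 S=0 W=0
Step 5 [EW]: N:wait,E:car1-GO,S:wait,W:empty | queues: N=0 E=3 S=0 W=0
Step 6 [EW]: N:wait,E:car2-GO,S:wait,W:empty | queues: N=0 E=2 S=0 W=0
Step 7 [NS]: N:empty,E:wait,S:empty,W:wait | queues: N=0 E=2 S=0 W=0
Step 8 [NS]: N:empty,E:wait,S:empty,W:wait | queues: N=0 E=2 S=0 W=0
Step 9 [NS]: N:empty,E:wait,S:empty,W:wait | queues: N=0 E=2 S=0 W=0

N: empty
E: 3 4
S: empty
W: empty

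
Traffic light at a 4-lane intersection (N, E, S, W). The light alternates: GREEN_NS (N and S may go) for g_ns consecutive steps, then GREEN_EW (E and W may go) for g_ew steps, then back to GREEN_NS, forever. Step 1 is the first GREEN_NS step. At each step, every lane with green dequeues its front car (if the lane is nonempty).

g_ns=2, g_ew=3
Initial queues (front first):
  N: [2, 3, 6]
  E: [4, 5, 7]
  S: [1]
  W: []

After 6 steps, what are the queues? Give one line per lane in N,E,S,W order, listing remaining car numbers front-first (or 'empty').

Step 1 [NS]: N:car2-GO,E:wait,S:car1-GO,W:wait | queues: N=2 E=3 S=0 W=0
Step 2 [NS]: N:car3-GO,E:wait,S:empty,W:wait | queues: N=1 E=3 S=0 W=0
Step 3 [EW]: N:wait,E:car4-GO,S:wait,W:empty | queues: N=1 E=2 S=0 W=0
Step 4 [EW]: N:wait,E:car5-GO,S:wait,W:empty | queues: N=1 E=1 S=0 W=0
Step 5 [EW]: N:wait,E:car7-GO,S:wait,W:empty | queues: N=1 E=0 S=0 W=0
Step 6 [NS]: N:car6-GO,E:wait,S:empty,W:wait | queues: N=0 E=0 S=0 W=0

N: empty
E: empty
S: empty
W: empty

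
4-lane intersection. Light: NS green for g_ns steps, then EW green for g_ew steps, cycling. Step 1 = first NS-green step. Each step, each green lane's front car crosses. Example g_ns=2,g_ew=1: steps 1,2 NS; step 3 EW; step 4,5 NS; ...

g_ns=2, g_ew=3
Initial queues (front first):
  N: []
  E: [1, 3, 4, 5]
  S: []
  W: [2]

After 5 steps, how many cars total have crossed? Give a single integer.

Answer: 4

Derivation:
Step 1 [NS]: N:empty,E:wait,S:empty,W:wait | queues: N=0 E=4 S=0 W=1
Step 2 [NS]: N:empty,E:wait,S:empty,W:wait | queues: N=0 E=4 S=0 W=1
Step 3 [EW]: N:wait,E:car1-GO,S:wait,W:car2-GO | queues: N=0 E=3 S=0 W=0
Step 4 [EW]: N:wait,E:car3-GO,S:wait,W:empty | queues: N=0 E=2 S=0 W=0
Step 5 [EW]: N:wait,E:car4-GO,S:wait,W:empty | queues: N=0 E=1 S=0 W=0
Cars crossed by step 5: 4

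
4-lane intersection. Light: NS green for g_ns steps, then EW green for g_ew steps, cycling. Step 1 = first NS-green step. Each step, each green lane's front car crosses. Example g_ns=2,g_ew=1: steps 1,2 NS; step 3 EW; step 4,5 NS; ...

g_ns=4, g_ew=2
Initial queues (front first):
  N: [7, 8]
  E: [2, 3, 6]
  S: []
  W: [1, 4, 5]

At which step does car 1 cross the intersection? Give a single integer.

Step 1 [NS]: N:car7-GO,E:wait,S:empty,W:wait | queues: N=1 E=3 S=0 W=3
Step 2 [NS]: N:car8-GO,E:wait,S:empty,W:wait | queues: N=0 E=3 S=0 W=3
Step 3 [NS]: N:empty,E:wait,S:empty,W:wait | queues: N=0 E=3 S=0 W=3
Step 4 [NS]: N:empty,E:wait,S:empty,W:wait | queues: N=0 E=3 S=0 W=3
Step 5 [EW]: N:wait,E:car2-GO,S:wait,W:car1-GO | queues: N=0 E=2 S=0 W=2
Step 6 [EW]: N:wait,E:car3-GO,S:wait,W:car4-GO | queues: N=0 E=1 S=0 W=1
Step 7 [NS]: N:empty,E:wait,S:empty,W:wait | queues: N=0 E=1 S=0 W=1
Step 8 [NS]: N:empty,E:wait,S:empty,W:wait | queues: N=0 E=1 S=0 W=1
Step 9 [NS]: N:empty,E:wait,S:empty,W:wait | queues: N=0 E=1 S=0 W=1
Step 10 [NS]: N:empty,E:wait,S:empty,W:wait | queues: N=0 E=1 S=0 W=1
Step 11 [EW]: N:wait,E:car6-GO,S:wait,W:car5-GO | queues: N=0 E=0 S=0 W=0
Car 1 crosses at step 5

5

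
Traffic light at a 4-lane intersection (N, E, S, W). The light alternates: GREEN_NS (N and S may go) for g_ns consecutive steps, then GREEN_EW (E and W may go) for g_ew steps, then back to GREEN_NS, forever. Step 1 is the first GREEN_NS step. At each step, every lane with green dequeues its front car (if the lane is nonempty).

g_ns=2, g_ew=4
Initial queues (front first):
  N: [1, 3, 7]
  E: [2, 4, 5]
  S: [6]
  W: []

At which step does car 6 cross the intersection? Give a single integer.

Step 1 [NS]: N:car1-GO,E:wait,S:car6-GO,W:wait | queues: N=2 E=3 S=0 W=0
Step 2 [NS]: N:car3-GO,E:wait,S:empty,W:wait | queues: N=1 E=3 S=0 W=0
Step 3 [EW]: N:wait,E:car2-GO,S:wait,W:empty | queues: N=1 E=2 S=0 W=0
Step 4 [EW]: N:wait,E:car4-GO,S:wait,W:empty | queues: N=1 E=1 S=0 W=0
Step 5 [EW]: N:wait,E:car5-GO,S:wait,W:empty | queues: N=1 E=0 S=0 W=0
Step 6 [EW]: N:wait,E:empty,S:wait,W:empty | queues: N=1 E=0 S=0 W=0
Step 7 [NS]: N:car7-GO,E:wait,S:empty,W:wait | queues: N=0 E=0 S=0 W=0
Car 6 crosses at step 1

1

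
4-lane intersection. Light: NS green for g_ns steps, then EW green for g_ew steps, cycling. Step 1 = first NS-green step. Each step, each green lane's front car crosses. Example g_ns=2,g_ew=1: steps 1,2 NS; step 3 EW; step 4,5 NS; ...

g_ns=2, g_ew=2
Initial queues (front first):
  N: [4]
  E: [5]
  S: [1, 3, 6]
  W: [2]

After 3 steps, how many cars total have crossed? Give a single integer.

Step 1 [NS]: N:car4-GO,E:wait,S:car1-GO,W:wait | queues: N=0 E=1 S=2 W=1
Step 2 [NS]: N:empty,E:wait,S:car3-GO,W:wait | queues: N=0 E=1 S=1 W=1
Step 3 [EW]: N:wait,E:car5-GO,S:wait,W:car2-GO | queues: N=0 E=0 S=1 W=0
Cars crossed by step 3: 5

Answer: 5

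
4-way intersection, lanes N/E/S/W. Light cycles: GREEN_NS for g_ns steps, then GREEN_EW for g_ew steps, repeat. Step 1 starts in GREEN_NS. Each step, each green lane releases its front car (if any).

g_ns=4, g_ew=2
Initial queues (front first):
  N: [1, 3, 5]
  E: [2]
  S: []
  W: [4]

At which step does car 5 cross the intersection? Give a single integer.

Step 1 [NS]: N:car1-GO,E:wait,S:empty,W:wait | queues: N=2 E=1 S=0 W=1
Step 2 [NS]: N:car3-GO,E:wait,S:empty,W:wait | queues: N=1 E=1 S=0 W=1
Step 3 [NS]: N:car5-GO,E:wait,S:empty,W:wait | queues: N=0 E=1 S=0 W=1
Step 4 [NS]: N:empty,E:wait,S:empty,W:wait | queues: N=0 E=1 S=0 W=1
Step 5 [EW]: N:wait,E:car2-GO,S:wait,W:car4-GO | queues: N=0 E=0 S=0 W=0
Car 5 crosses at step 3

3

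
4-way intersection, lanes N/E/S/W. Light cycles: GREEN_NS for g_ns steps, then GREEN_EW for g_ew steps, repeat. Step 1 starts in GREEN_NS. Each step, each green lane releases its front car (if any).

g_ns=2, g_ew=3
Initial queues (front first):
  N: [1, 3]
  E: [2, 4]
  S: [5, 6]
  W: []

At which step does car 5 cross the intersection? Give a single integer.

Step 1 [NS]: N:car1-GO,E:wait,S:car5-GO,W:wait | queues: N=1 E=2 S=1 W=0
Step 2 [NS]: N:car3-GO,E:wait,S:car6-GO,W:wait | queues: N=0 E=2 S=0 W=0
Step 3 [EW]: N:wait,E:car2-GO,S:wait,W:empty | queues: N=0 E=1 S=0 W=0
Step 4 [EW]: N:wait,E:car4-GO,S:wait,W:empty | queues: N=0 E=0 S=0 W=0
Car 5 crosses at step 1

1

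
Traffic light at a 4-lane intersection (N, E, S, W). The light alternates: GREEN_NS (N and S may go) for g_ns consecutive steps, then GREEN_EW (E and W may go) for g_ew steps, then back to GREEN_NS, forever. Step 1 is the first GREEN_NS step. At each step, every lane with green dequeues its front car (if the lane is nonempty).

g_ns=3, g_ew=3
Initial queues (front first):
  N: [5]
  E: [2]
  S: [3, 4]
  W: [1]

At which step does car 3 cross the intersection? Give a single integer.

Step 1 [NS]: N:car5-GO,E:wait,S:car3-GO,W:wait | queues: N=0 E=1 S=1 W=1
Step 2 [NS]: N:empty,E:wait,S:car4-GO,W:wait | queues: N=0 E=1 S=0 W=1
Step 3 [NS]: N:empty,E:wait,S:empty,W:wait | queues: N=0 E=1 S=0 W=1
Step 4 [EW]: N:wait,E:car2-GO,S:wait,W:car1-GO | queues: N=0 E=0 S=0 W=0
Car 3 crosses at step 1

1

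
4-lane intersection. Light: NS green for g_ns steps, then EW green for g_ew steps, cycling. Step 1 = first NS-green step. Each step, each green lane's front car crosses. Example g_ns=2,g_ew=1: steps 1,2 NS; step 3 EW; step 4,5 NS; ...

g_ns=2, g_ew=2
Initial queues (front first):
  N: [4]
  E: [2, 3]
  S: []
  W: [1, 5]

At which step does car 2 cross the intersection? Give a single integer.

Step 1 [NS]: N:car4-GO,E:wait,S:empty,W:wait | queues: N=0 E=2 S=0 W=2
Step 2 [NS]: N:empty,E:wait,S:empty,W:wait | queues: N=0 E=2 S=0 W=2
Step 3 [EW]: N:wait,E:car2-GO,S:wait,W:car1-GO | queues: N=0 E=1 S=0 W=1
Step 4 [EW]: N:wait,E:car3-GO,S:wait,W:car5-GO | queues: N=0 E=0 S=0 W=0
Car 2 crosses at step 3

3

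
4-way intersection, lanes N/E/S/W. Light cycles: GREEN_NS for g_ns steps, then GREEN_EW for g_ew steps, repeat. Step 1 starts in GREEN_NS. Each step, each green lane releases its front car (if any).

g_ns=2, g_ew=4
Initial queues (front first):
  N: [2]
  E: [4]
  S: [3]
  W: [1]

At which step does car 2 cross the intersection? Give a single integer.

Step 1 [NS]: N:car2-GO,E:wait,S:car3-GO,W:wait | queues: N=0 E=1 S=0 W=1
Step 2 [NS]: N:empty,E:wait,S:empty,W:wait | queues: N=0 E=1 S=0 W=1
Step 3 [EW]: N:wait,E:car4-GO,S:wait,W:car1-GO | queues: N=0 E=0 S=0 W=0
Car 2 crosses at step 1

1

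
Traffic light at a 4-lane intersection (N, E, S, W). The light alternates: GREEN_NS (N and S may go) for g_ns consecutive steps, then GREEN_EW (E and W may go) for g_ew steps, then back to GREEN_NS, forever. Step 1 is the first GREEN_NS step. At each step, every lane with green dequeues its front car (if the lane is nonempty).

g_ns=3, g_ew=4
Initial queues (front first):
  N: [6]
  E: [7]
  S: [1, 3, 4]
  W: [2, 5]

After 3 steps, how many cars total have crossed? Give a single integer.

Step 1 [NS]: N:car6-GO,E:wait,S:car1-GO,W:wait | queues: N=0 E=1 S=2 W=2
Step 2 [NS]: N:empty,E:wait,S:car3-GO,W:wait | queues: N=0 E=1 S=1 W=2
Step 3 [NS]: N:empty,E:wait,S:car4-GO,W:wait | queues: N=0 E=1 S=0 W=2
Cars crossed by step 3: 4

Answer: 4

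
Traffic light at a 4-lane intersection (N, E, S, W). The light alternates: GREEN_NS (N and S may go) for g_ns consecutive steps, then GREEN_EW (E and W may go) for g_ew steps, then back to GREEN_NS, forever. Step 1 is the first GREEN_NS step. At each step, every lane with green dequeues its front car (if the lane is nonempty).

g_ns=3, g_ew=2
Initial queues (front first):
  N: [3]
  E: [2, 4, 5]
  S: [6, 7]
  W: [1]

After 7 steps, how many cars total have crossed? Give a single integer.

Step 1 [NS]: N:car3-GO,E:wait,S:car6-GO,W:wait | queues: N=0 E=3 S=1 W=1
Step 2 [NS]: N:empty,E:wait,S:car7-GO,W:wait | queues: N=0 E=3 S=0 W=1
Step 3 [NS]: N:empty,E:wait,S:empty,W:wait | queues: N=0 E=3 S=0 W=1
Step 4 [EW]: N:wait,E:car2-GO,S:wait,W:car1-GO | queues: N=0 E=2 S=0 W=0
Step 5 [EW]: N:wait,E:car4-GO,S:wait,W:empty | queues: N=0 E=1 S=0 W=0
Step 6 [NS]: N:empty,E:wait,S:empty,W:wait | queues: N=0 E=1 S=0 W=0
Step 7 [NS]: N:empty,E:wait,S:empty,W:wait | queues: N=0 E=1 S=0 W=0
Cars crossed by step 7: 6

Answer: 6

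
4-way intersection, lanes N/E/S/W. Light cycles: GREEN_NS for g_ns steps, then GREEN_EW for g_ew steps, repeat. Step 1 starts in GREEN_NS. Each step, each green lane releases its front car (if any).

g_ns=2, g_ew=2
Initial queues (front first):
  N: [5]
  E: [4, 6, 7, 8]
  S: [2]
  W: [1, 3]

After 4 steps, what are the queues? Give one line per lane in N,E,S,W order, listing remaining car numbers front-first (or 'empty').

Step 1 [NS]: N:car5-GO,E:wait,S:car2-GO,W:wait | queues: N=0 E=4 S=0 W=2
Step 2 [NS]: N:empty,E:wait,S:empty,W:wait | queues: N=0 E=4 S=0 W=2
Step 3 [EW]: N:wait,E:car4-GO,S:wait,W:car1-GO | queues: N=0 E=3 S=0 W=1
Step 4 [EW]: N:wait,E:car6-GO,S:wait,W:car3-GO | queues: N=0 E=2 S=0 W=0

N: empty
E: 7 8
S: empty
W: empty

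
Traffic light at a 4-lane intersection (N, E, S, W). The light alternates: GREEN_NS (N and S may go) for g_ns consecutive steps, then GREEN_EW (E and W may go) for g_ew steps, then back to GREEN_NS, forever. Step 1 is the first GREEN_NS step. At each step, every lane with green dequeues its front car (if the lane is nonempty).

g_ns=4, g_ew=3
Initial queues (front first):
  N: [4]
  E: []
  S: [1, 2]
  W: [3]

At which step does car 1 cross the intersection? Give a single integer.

Step 1 [NS]: N:car4-GO,E:wait,S:car1-GO,W:wait | queues: N=0 E=0 S=1 W=1
Step 2 [NS]: N:empty,E:wait,S:car2-GO,W:wait | queues: N=0 E=0 S=0 W=1
Step 3 [NS]: N:empty,E:wait,S:empty,W:wait | queues: N=0 E=0 S=0 W=1
Step 4 [NS]: N:empty,E:wait,S:empty,W:wait | queues: N=0 E=0 S=0 W=1
Step 5 [EW]: N:wait,E:empty,S:wait,W:car3-GO | queues: N=0 E=0 S=0 W=0
Car 1 crosses at step 1

1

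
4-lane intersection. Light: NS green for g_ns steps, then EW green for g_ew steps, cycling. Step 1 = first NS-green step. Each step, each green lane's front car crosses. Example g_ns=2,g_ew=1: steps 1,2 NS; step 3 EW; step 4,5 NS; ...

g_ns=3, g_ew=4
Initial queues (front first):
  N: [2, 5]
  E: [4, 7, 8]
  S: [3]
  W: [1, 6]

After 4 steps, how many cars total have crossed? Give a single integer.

Answer: 5

Derivation:
Step 1 [NS]: N:car2-GO,E:wait,S:car3-GO,W:wait | queues: N=1 E=3 S=0 W=2
Step 2 [NS]: N:car5-GO,E:wait,S:empty,W:wait | queues: N=0 E=3 S=0 W=2
Step 3 [NS]: N:empty,E:wait,S:empty,W:wait | queues: N=0 E=3 S=0 W=2
Step 4 [EW]: N:wait,E:car4-GO,S:wait,W:car1-GO | queues: N=0 E=2 S=0 W=1
Cars crossed by step 4: 5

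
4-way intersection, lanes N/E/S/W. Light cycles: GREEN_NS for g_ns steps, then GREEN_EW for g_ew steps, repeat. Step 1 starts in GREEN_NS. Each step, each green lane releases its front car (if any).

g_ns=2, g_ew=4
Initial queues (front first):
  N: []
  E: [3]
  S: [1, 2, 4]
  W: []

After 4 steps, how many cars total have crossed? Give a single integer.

Step 1 [NS]: N:empty,E:wait,S:car1-GO,W:wait | queues: N=0 E=1 S=2 W=0
Step 2 [NS]: N:empty,E:wait,S:car2-GO,W:wait | queues: N=0 E=1 S=1 W=0
Step 3 [EW]: N:wait,E:car3-GO,S:wait,W:empty | queues: N=0 E=0 S=1 W=0
Step 4 [EW]: N:wait,E:empty,S:wait,W:empty | queues: N=0 E=0 S=1 W=0
Cars crossed by step 4: 3

Answer: 3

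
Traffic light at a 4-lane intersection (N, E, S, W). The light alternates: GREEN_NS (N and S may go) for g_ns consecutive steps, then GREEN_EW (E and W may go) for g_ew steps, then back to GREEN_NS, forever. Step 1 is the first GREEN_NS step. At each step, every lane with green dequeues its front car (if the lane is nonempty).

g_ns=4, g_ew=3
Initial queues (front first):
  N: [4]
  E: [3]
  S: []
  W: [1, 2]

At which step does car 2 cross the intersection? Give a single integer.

Step 1 [NS]: N:car4-GO,E:wait,S:empty,W:wait | queues: N=0 E=1 S=0 W=2
Step 2 [NS]: N:empty,E:wait,S:empty,W:wait | queues: N=0 E=1 S=0 W=2
Step 3 [NS]: N:empty,E:wait,S:empty,W:wait | queues: N=0 E=1 S=0 W=2
Step 4 [NS]: N:empty,E:wait,S:empty,W:wait | queues: N=0 E=1 S=0 W=2
Step 5 [EW]: N:wait,E:car3-GO,S:wait,W:car1-GO | queues: N=0 E=0 S=0 W=1
Step 6 [EW]: N:wait,E:empty,S:wait,W:car2-GO | queues: N=0 E=0 S=0 W=0
Car 2 crosses at step 6

6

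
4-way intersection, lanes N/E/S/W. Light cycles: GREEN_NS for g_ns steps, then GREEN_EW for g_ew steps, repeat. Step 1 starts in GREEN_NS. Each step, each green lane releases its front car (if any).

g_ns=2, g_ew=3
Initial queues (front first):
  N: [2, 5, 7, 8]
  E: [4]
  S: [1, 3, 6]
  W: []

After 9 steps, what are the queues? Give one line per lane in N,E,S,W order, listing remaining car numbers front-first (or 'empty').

Step 1 [NS]: N:car2-GO,E:wait,S:car1-GO,W:wait | queues: N=3 E=1 S=2 W=0
Step 2 [NS]: N:car5-GO,E:wait,S:car3-GO,W:wait | queues: N=2 E=1 S=1 W=0
Step 3 [EW]: N:wait,E:car4-GO,S:wait,W:empty | queues: N=2 E=0 S=1 W=0
Step 4 [EW]: N:wait,E:empty,S:wait,W:empty | queues: N=2 E=0 S=1 W=0
Step 5 [EW]: N:wait,E:empty,S:wait,W:empty | queues: N=2 E=0 S=1 W=0
Step 6 [NS]: N:car7-GO,E:wait,S:car6-GO,W:wait | queues: N=1 E=0 S=0 W=0
Step 7 [NS]: N:car8-GO,E:wait,S:empty,W:wait | queues: N=0 E=0 S=0 W=0

N: empty
E: empty
S: empty
W: empty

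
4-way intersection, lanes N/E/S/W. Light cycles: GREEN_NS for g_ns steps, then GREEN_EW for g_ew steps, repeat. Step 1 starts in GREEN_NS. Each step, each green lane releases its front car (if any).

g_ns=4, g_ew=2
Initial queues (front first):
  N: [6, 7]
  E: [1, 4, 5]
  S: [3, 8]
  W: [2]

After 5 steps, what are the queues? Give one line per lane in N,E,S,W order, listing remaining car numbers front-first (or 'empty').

Step 1 [NS]: N:car6-GO,E:wait,S:car3-GO,W:wait | queues: N=1 E=3 S=1 W=1
Step 2 [NS]: N:car7-GO,E:wait,S:car8-GO,W:wait | queues: N=0 E=3 S=0 W=1
Step 3 [NS]: N:empty,E:wait,S:empty,W:wait | queues: N=0 E=3 S=0 W=1
Step 4 [NS]: N:empty,E:wait,S:empty,W:wait | queues: N=0 E=3 S=0 W=1
Step 5 [EW]: N:wait,E:car1-GO,S:wait,W:car2-GO | queues: N=0 E=2 S=0 W=0

N: empty
E: 4 5
S: empty
W: empty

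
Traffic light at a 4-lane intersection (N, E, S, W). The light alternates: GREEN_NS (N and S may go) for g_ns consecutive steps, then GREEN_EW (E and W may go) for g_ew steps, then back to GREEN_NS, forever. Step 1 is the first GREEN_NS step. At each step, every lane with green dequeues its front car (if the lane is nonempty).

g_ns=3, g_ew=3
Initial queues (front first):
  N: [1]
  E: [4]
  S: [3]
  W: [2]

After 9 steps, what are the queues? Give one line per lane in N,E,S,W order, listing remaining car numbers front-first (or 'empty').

Step 1 [NS]: N:car1-GO,E:wait,S:car3-GO,W:wait | queues: N=0 E=1 S=0 W=1
Step 2 [NS]: N:empty,E:wait,S:empty,W:wait | queues: N=0 E=1 S=0 W=1
Step 3 [NS]: N:empty,E:wait,S:empty,W:wait | queues: N=0 E=1 S=0 W=1
Step 4 [EW]: N:wait,E:car4-GO,S:wait,W:car2-GO | queues: N=0 E=0 S=0 W=0

N: empty
E: empty
S: empty
W: empty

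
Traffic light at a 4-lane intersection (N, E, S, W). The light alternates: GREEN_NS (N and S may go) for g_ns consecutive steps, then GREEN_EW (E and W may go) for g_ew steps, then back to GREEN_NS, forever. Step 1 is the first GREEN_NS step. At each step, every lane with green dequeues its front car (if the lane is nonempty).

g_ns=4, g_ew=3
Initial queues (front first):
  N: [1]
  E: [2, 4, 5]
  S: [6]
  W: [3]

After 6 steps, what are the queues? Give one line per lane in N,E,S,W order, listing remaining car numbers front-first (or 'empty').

Step 1 [NS]: N:car1-GO,E:wait,S:car6-GO,W:wait | queues: N=0 E=3 S=0 W=1
Step 2 [NS]: N:empty,E:wait,S:empty,W:wait | queues: N=0 E=3 S=0 W=1
Step 3 [NS]: N:empty,E:wait,S:empty,W:wait | queues: N=0 E=3 S=0 W=1
Step 4 [NS]: N:empty,E:wait,S:empty,W:wait | queues: N=0 E=3 S=0 W=1
Step 5 [EW]: N:wait,E:car2-GO,S:wait,W:car3-GO | queues: N=0 E=2 S=0 W=0
Step 6 [EW]: N:wait,E:car4-GO,S:wait,W:empty | queues: N=0 E=1 S=0 W=0

N: empty
E: 5
S: empty
W: empty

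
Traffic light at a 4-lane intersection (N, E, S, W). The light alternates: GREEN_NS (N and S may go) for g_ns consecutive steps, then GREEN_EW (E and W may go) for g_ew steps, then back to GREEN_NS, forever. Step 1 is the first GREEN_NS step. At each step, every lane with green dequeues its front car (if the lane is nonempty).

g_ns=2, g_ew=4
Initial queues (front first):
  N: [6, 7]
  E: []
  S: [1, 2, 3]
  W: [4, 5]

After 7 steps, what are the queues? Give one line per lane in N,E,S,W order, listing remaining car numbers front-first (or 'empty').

Step 1 [NS]: N:car6-GO,E:wait,S:car1-GO,W:wait | queues: N=1 E=0 S=2 W=2
Step 2 [NS]: N:car7-GO,E:wait,S:car2-GO,W:wait | queues: N=0 E=0 S=1 W=2
Step 3 [EW]: N:wait,E:empty,S:wait,W:car4-GO | queues: N=0 E=0 S=1 W=1
Step 4 [EW]: N:wait,E:empty,S:wait,W:car5-GO | queues: N=0 E=0 S=1 W=0
Step 5 [EW]: N:wait,E:empty,S:wait,W:empty | queues: N=0 E=0 S=1 W=0
Step 6 [EW]: N:wait,E:empty,S:wait,W:empty | queues: N=0 E=0 S=1 W=0
Step 7 [NS]: N:empty,E:wait,S:car3-GO,W:wait | queues: N=0 E=0 S=0 W=0

N: empty
E: empty
S: empty
W: empty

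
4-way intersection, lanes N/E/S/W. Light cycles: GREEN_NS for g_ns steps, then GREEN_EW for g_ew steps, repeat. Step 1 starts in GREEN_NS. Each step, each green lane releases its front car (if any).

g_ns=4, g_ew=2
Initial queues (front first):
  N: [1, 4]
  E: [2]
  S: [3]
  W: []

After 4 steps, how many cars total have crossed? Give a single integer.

Step 1 [NS]: N:car1-GO,E:wait,S:car3-GO,W:wait | queues: N=1 E=1 S=0 W=0
Step 2 [NS]: N:car4-GO,E:wait,S:empty,W:wait | queues: N=0 E=1 S=0 W=0
Step 3 [NS]: N:empty,E:wait,S:empty,W:wait | queues: N=0 E=1 S=0 W=0
Step 4 [NS]: N:empty,E:wait,S:empty,W:wait | queues: N=0 E=1 S=0 W=0
Cars crossed by step 4: 3

Answer: 3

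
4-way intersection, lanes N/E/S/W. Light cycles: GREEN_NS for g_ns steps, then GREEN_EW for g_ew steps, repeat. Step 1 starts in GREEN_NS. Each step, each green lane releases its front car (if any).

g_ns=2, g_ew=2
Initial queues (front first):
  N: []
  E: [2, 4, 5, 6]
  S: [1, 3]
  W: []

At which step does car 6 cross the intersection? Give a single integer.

Step 1 [NS]: N:empty,E:wait,S:car1-GO,W:wait | queues: N=0 E=4 S=1 W=0
Step 2 [NS]: N:empty,E:wait,S:car3-GO,W:wait | queues: N=0 E=4 S=0 W=0
Step 3 [EW]: N:wait,E:car2-GO,S:wait,W:empty | queues: N=0 E=3 S=0 W=0
Step 4 [EW]: N:wait,E:car4-GO,S:wait,W:empty | queues: N=0 E=2 S=0 W=0
Step 5 [NS]: N:empty,E:wait,S:empty,W:wait | queues: N=0 E=2 S=0 W=0
Step 6 [NS]: N:empty,E:wait,S:empty,W:wait | queues: N=0 E=2 S=0 W=0
Step 7 [EW]: N:wait,E:car5-GO,S:wait,W:empty | queues: N=0 E=1 S=0 W=0
Step 8 [EW]: N:wait,E:car6-GO,S:wait,W:empty | queues: N=0 E=0 S=0 W=0
Car 6 crosses at step 8

8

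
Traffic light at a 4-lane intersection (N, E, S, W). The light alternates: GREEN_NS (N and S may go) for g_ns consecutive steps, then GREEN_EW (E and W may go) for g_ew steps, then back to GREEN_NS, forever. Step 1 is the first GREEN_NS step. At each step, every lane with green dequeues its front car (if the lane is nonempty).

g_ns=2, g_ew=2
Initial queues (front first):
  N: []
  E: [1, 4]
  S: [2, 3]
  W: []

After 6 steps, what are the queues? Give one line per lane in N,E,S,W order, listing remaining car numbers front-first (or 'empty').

Step 1 [NS]: N:empty,E:wait,S:car2-GO,W:wait | queues: N=0 E=2 S=1 W=0
Step 2 [NS]: N:empty,E:wait,S:car3-GO,W:wait | queues: N=0 E=2 S=0 W=0
Step 3 [EW]: N:wait,E:car1-GO,S:wait,W:empty | queues: N=0 E=1 S=0 W=0
Step 4 [EW]: N:wait,E:car4-GO,S:wait,W:empty | queues: N=0 E=0 S=0 W=0

N: empty
E: empty
S: empty
W: empty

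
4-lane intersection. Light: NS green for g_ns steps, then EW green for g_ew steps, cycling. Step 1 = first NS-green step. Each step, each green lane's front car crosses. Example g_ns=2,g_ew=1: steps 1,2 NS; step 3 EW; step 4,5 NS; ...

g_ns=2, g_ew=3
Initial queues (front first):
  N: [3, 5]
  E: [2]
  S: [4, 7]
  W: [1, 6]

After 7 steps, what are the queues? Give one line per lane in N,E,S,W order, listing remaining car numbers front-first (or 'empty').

Step 1 [NS]: N:car3-GO,E:wait,S:car4-GO,W:wait | queues: N=1 E=1 S=1 W=2
Step 2 [NS]: N:car5-GO,E:wait,S:car7-GO,W:wait | queues: N=0 E=1 S=0 W=2
Step 3 [EW]: N:wait,E:car2-GO,S:wait,W:car1-GO | queues: N=0 E=0 S=0 W=1
Step 4 [EW]: N:wait,E:empty,S:wait,W:car6-GO | queues: N=0 E=0 S=0 W=0

N: empty
E: empty
S: empty
W: empty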